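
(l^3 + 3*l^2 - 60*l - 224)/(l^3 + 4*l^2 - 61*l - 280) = (l + 4)/(l + 5)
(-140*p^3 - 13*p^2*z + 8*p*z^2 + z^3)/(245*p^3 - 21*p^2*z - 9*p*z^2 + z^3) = (-28*p^2 + 3*p*z + z^2)/(49*p^2 - 14*p*z + z^2)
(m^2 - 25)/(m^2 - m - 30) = (m - 5)/(m - 6)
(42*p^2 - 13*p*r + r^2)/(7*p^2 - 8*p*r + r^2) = (6*p - r)/(p - r)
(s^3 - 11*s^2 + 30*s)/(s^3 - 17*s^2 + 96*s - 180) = s/(s - 6)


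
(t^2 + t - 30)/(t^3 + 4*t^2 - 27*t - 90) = 1/(t + 3)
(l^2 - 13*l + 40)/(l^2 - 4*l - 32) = (l - 5)/(l + 4)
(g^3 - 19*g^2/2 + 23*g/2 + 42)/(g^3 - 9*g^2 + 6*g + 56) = (g + 3/2)/(g + 2)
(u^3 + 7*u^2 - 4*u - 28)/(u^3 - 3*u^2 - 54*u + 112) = (u + 2)/(u - 8)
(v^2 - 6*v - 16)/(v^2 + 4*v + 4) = (v - 8)/(v + 2)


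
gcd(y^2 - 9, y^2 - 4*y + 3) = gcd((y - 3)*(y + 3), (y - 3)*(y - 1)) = y - 3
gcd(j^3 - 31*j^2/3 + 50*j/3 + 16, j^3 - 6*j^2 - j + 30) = j - 3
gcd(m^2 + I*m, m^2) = m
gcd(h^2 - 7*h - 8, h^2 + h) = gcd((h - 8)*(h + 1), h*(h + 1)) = h + 1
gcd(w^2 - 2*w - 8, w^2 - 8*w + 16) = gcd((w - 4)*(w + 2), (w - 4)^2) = w - 4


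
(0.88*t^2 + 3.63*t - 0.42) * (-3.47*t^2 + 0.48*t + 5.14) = -3.0536*t^4 - 12.1737*t^3 + 7.723*t^2 + 18.4566*t - 2.1588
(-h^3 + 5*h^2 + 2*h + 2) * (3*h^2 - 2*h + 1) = -3*h^5 + 17*h^4 - 5*h^3 + 7*h^2 - 2*h + 2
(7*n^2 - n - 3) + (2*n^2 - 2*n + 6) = 9*n^2 - 3*n + 3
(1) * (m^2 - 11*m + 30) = m^2 - 11*m + 30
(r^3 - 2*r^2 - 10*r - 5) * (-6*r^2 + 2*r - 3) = -6*r^5 + 14*r^4 + 53*r^3 + 16*r^2 + 20*r + 15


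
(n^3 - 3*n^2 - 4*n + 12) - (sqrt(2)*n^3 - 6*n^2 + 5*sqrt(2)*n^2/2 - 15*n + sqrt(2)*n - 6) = -sqrt(2)*n^3 + n^3 - 5*sqrt(2)*n^2/2 + 3*n^2 - sqrt(2)*n + 11*n + 18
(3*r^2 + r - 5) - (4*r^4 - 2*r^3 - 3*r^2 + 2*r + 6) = -4*r^4 + 2*r^3 + 6*r^2 - r - 11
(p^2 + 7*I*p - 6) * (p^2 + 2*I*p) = p^4 + 9*I*p^3 - 20*p^2 - 12*I*p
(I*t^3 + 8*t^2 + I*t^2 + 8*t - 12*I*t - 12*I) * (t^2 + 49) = I*t^5 + 8*t^4 + I*t^4 + 8*t^3 + 37*I*t^3 + 392*t^2 + 37*I*t^2 + 392*t - 588*I*t - 588*I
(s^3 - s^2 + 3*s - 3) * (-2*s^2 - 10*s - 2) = -2*s^5 - 8*s^4 + 2*s^3 - 22*s^2 + 24*s + 6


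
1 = 1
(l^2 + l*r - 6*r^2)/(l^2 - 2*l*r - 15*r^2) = (-l + 2*r)/(-l + 5*r)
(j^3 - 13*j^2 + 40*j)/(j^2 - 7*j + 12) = j*(j^2 - 13*j + 40)/(j^2 - 7*j + 12)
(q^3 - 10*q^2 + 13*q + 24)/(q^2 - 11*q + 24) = q + 1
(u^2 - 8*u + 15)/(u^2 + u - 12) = (u - 5)/(u + 4)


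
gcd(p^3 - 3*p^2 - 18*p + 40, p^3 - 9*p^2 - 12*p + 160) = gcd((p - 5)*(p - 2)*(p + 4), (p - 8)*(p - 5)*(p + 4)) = p^2 - p - 20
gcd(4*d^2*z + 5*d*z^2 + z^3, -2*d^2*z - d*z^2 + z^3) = d*z + z^2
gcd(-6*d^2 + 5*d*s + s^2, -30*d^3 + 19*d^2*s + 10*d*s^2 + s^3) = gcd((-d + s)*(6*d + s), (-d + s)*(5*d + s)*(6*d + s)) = -6*d^2 + 5*d*s + s^2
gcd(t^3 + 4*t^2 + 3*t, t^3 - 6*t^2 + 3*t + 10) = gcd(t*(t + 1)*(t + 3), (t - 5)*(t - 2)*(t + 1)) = t + 1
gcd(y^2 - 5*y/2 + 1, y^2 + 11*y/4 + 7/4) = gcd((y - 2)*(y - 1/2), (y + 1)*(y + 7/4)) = 1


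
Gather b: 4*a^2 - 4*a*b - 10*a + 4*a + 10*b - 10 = 4*a^2 - 6*a + b*(10 - 4*a) - 10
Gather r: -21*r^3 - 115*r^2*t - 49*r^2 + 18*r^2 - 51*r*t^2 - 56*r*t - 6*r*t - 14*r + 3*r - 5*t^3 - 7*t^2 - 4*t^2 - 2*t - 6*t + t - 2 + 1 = -21*r^3 + r^2*(-115*t - 31) + r*(-51*t^2 - 62*t - 11) - 5*t^3 - 11*t^2 - 7*t - 1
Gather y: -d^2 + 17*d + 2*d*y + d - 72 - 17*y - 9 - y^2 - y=-d^2 + 18*d - y^2 + y*(2*d - 18) - 81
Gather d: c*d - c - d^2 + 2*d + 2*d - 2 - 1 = -c - d^2 + d*(c + 4) - 3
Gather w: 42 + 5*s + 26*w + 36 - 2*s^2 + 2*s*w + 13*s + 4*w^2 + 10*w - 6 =-2*s^2 + 18*s + 4*w^2 + w*(2*s + 36) + 72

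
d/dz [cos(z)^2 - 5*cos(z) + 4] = (5 - 2*cos(z))*sin(z)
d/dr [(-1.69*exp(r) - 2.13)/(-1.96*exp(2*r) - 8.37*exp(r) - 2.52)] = (-(1.69*exp(r) + 2.13)*(3.92*exp(r) + 8.37) + 3.3124*exp(2*r) + 14.1453*exp(r) + 4.2588)*exp(r)/(1.96*exp(2*r) + 8.37*exp(r) + 2.52)^2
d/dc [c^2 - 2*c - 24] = 2*c - 2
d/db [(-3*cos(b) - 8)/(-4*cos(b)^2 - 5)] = (12*cos(b)^2 + 64*cos(b) - 15)*sin(b)/(16*cos(b)^4 + 40*cos(b)^2 + 25)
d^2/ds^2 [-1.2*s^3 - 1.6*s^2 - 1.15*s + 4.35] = -7.2*s - 3.2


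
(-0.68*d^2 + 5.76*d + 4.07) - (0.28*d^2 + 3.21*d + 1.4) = -0.96*d^2 + 2.55*d + 2.67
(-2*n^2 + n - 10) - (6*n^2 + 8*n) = -8*n^2 - 7*n - 10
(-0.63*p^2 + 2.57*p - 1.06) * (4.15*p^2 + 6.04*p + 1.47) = -2.6145*p^4 + 6.8603*p^3 + 10.1977*p^2 - 2.6245*p - 1.5582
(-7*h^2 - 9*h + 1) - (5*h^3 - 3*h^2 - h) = -5*h^3 - 4*h^2 - 8*h + 1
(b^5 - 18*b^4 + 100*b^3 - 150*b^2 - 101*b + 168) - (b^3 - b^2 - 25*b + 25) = b^5 - 18*b^4 + 99*b^3 - 149*b^2 - 76*b + 143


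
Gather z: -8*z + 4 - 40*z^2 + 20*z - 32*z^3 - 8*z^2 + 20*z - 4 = -32*z^3 - 48*z^2 + 32*z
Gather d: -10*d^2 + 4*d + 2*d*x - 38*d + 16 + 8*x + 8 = -10*d^2 + d*(2*x - 34) + 8*x + 24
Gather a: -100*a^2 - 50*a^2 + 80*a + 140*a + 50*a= -150*a^2 + 270*a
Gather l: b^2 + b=b^2 + b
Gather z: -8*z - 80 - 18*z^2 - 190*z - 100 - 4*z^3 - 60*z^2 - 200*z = -4*z^3 - 78*z^2 - 398*z - 180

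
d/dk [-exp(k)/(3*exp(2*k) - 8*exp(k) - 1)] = (3*exp(3*k) + exp(k))/(9*exp(4*k) - 48*exp(3*k) + 58*exp(2*k) + 16*exp(k) + 1)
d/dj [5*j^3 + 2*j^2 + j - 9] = 15*j^2 + 4*j + 1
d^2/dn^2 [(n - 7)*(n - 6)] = 2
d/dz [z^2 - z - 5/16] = 2*z - 1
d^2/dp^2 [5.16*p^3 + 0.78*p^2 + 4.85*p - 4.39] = 30.96*p + 1.56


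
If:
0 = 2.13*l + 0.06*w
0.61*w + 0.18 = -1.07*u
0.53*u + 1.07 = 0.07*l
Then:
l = -0.09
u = -2.03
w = 3.27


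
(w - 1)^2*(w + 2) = w^3 - 3*w + 2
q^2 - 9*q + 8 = (q - 8)*(q - 1)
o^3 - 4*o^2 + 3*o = o*(o - 3)*(o - 1)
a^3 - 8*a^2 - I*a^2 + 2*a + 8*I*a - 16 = (a - 8)*(a - 2*I)*(a + I)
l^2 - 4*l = l*(l - 4)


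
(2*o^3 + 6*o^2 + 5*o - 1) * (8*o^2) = 16*o^5 + 48*o^4 + 40*o^3 - 8*o^2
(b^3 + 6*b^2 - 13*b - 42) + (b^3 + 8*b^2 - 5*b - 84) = 2*b^3 + 14*b^2 - 18*b - 126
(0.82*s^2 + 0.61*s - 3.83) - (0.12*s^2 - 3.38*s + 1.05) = 0.7*s^2 + 3.99*s - 4.88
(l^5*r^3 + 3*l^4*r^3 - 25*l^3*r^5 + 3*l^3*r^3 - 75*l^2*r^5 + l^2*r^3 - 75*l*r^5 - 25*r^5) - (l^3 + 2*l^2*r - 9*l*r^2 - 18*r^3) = l^5*r^3 + 3*l^4*r^3 - 25*l^3*r^5 + 3*l^3*r^3 - l^3 - 75*l^2*r^5 + l^2*r^3 - 2*l^2*r - 75*l*r^5 + 9*l*r^2 - 25*r^5 + 18*r^3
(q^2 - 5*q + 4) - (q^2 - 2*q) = 4 - 3*q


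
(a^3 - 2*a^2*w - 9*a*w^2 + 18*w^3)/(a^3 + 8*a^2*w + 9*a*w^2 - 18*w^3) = (-a^2 + 5*a*w - 6*w^2)/(-a^2 - 5*a*w + 6*w^2)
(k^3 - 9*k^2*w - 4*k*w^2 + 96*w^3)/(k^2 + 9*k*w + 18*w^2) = (k^2 - 12*k*w + 32*w^2)/(k + 6*w)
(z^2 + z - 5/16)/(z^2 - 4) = (z^2 + z - 5/16)/(z^2 - 4)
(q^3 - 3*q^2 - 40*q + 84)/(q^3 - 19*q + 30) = (q^2 - q - 42)/(q^2 + 2*q - 15)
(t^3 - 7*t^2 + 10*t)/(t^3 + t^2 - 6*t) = (t - 5)/(t + 3)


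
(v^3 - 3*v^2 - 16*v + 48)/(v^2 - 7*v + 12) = v + 4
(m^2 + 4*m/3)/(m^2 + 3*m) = (m + 4/3)/(m + 3)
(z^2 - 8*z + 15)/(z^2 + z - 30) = (z - 3)/(z + 6)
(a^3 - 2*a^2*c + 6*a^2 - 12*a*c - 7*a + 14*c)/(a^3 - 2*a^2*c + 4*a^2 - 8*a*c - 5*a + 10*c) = (a + 7)/(a + 5)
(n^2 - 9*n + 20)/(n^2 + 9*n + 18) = (n^2 - 9*n + 20)/(n^2 + 9*n + 18)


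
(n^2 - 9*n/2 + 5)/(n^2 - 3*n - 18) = (-n^2 + 9*n/2 - 5)/(-n^2 + 3*n + 18)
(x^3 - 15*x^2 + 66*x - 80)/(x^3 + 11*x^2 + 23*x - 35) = (x^3 - 15*x^2 + 66*x - 80)/(x^3 + 11*x^2 + 23*x - 35)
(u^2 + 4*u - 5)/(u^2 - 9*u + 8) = (u + 5)/(u - 8)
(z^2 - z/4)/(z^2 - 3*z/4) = (4*z - 1)/(4*z - 3)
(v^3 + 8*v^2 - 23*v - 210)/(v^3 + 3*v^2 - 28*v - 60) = (v + 7)/(v + 2)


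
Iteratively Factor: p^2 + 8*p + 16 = (p + 4)*(p + 4)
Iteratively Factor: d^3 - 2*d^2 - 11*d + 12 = (d + 3)*(d^2 - 5*d + 4) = (d - 4)*(d + 3)*(d - 1)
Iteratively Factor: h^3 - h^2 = (h - 1)*(h^2) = h*(h - 1)*(h)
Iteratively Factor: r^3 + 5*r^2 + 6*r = (r + 2)*(r^2 + 3*r) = r*(r + 2)*(r + 3)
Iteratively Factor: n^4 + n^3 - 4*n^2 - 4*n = (n + 1)*(n^3 - 4*n) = (n + 1)*(n + 2)*(n^2 - 2*n) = n*(n + 1)*(n + 2)*(n - 2)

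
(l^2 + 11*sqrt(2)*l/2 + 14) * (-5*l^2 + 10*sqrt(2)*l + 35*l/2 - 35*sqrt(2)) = -5*l^4 - 35*sqrt(2)*l^3/2 + 35*l^3/2 + 40*l^2 + 245*sqrt(2)*l^2/4 - 140*l + 140*sqrt(2)*l - 490*sqrt(2)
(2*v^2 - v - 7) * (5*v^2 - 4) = 10*v^4 - 5*v^3 - 43*v^2 + 4*v + 28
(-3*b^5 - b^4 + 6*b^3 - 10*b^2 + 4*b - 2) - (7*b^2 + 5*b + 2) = -3*b^5 - b^4 + 6*b^3 - 17*b^2 - b - 4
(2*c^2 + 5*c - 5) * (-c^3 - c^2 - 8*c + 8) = -2*c^5 - 7*c^4 - 16*c^3 - 19*c^2 + 80*c - 40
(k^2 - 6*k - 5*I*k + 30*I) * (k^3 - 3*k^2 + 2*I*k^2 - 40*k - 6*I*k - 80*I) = k^5 - 9*k^4 - 3*I*k^4 - 12*k^3 + 27*I*k^3 + 150*k^2 + 66*I*k^2 - 220*k - 720*I*k + 2400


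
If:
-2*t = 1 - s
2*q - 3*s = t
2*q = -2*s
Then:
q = -1/11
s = 1/11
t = -5/11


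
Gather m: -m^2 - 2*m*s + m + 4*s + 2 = -m^2 + m*(1 - 2*s) + 4*s + 2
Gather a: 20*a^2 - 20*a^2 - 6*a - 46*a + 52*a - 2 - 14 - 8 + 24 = 0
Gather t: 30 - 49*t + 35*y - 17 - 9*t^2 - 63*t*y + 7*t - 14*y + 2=-9*t^2 + t*(-63*y - 42) + 21*y + 15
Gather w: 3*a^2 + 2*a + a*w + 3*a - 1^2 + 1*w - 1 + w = 3*a^2 + 5*a + w*(a + 2) - 2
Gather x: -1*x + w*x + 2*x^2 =2*x^2 + x*(w - 1)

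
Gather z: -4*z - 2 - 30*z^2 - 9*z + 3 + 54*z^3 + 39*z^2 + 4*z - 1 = 54*z^3 + 9*z^2 - 9*z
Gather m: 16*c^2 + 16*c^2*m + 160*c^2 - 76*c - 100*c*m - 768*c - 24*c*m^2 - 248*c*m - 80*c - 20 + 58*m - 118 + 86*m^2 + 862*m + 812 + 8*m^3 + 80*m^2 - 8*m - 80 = 176*c^2 - 924*c + 8*m^3 + m^2*(166 - 24*c) + m*(16*c^2 - 348*c + 912) + 594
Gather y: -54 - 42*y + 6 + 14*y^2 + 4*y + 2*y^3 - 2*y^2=2*y^3 + 12*y^2 - 38*y - 48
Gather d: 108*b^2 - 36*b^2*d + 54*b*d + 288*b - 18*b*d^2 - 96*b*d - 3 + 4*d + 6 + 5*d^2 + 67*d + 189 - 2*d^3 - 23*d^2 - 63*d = 108*b^2 + 288*b - 2*d^3 + d^2*(-18*b - 18) + d*(-36*b^2 - 42*b + 8) + 192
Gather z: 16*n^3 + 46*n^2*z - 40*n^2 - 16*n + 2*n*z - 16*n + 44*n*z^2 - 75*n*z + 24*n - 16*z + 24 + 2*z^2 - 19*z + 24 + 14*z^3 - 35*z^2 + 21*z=16*n^3 - 40*n^2 - 8*n + 14*z^3 + z^2*(44*n - 33) + z*(46*n^2 - 73*n - 14) + 48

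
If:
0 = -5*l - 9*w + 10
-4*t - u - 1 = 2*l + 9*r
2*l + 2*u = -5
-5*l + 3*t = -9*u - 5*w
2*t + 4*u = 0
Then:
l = -35/194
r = -1637/873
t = 450/97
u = -225/97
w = 235/194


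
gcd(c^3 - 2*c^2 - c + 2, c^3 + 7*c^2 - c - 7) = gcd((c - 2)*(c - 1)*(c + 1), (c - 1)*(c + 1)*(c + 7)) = c^2 - 1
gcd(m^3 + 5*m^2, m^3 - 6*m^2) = m^2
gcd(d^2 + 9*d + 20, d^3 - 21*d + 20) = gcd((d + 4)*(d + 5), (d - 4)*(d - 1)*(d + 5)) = d + 5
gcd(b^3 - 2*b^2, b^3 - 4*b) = b^2 - 2*b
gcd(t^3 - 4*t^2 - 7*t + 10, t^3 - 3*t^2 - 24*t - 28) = t + 2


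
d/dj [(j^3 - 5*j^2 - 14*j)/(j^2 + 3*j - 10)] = (j^4 + 6*j^3 - 31*j^2 + 100*j + 140)/(j^4 + 6*j^3 - 11*j^2 - 60*j + 100)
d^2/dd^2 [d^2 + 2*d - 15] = 2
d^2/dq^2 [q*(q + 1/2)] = 2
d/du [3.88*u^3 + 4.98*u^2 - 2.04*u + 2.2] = 11.64*u^2 + 9.96*u - 2.04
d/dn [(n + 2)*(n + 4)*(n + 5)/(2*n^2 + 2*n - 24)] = (n^2 - 6*n - 31)/(2*(n^2 - 6*n + 9))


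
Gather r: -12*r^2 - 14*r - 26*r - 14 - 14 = -12*r^2 - 40*r - 28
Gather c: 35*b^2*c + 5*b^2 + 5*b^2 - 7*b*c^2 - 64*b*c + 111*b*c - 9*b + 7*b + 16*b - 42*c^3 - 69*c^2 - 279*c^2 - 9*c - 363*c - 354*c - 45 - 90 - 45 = 10*b^2 + 14*b - 42*c^3 + c^2*(-7*b - 348) + c*(35*b^2 + 47*b - 726) - 180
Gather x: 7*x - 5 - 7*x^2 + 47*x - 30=-7*x^2 + 54*x - 35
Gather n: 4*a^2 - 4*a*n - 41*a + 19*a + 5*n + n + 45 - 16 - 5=4*a^2 - 22*a + n*(6 - 4*a) + 24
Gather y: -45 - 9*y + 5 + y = -8*y - 40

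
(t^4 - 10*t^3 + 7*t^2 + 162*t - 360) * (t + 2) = t^5 - 8*t^4 - 13*t^3 + 176*t^2 - 36*t - 720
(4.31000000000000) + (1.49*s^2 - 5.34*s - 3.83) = 1.49*s^2 - 5.34*s + 0.48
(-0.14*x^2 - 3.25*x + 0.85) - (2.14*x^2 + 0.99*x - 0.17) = -2.28*x^2 - 4.24*x + 1.02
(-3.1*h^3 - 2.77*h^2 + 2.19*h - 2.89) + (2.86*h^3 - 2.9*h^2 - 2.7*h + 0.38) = -0.24*h^3 - 5.67*h^2 - 0.51*h - 2.51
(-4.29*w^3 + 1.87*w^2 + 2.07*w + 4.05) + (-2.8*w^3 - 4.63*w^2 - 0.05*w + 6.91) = -7.09*w^3 - 2.76*w^2 + 2.02*w + 10.96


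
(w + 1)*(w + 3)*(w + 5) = w^3 + 9*w^2 + 23*w + 15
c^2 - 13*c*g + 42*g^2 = (c - 7*g)*(c - 6*g)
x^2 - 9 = (x - 3)*(x + 3)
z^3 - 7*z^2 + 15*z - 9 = (z - 3)^2*(z - 1)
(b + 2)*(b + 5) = b^2 + 7*b + 10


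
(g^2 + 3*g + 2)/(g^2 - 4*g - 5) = (g + 2)/(g - 5)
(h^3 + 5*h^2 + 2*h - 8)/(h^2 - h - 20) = (h^2 + h - 2)/(h - 5)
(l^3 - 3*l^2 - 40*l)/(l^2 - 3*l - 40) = l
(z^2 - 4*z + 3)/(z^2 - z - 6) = (z - 1)/(z + 2)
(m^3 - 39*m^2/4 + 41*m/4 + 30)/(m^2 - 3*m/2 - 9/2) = (4*m^2 - 27*m - 40)/(2*(2*m + 3))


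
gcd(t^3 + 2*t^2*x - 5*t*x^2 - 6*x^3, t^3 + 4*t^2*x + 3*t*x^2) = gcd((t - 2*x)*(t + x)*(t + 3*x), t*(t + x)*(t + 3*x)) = t^2 + 4*t*x + 3*x^2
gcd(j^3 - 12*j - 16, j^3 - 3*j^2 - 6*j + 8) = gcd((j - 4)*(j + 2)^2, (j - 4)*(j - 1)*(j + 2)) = j^2 - 2*j - 8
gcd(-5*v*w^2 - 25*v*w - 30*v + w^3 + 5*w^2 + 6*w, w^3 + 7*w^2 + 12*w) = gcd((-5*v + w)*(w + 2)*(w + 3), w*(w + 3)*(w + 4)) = w + 3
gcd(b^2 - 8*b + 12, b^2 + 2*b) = 1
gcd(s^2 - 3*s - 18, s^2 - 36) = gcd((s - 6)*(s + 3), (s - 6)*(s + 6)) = s - 6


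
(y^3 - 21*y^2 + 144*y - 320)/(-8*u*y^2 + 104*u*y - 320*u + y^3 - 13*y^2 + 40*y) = (y - 8)/(-8*u + y)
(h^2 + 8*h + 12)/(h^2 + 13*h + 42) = (h + 2)/(h + 7)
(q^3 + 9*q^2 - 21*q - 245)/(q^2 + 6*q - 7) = (q^2 + 2*q - 35)/(q - 1)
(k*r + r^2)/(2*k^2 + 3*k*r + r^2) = r/(2*k + r)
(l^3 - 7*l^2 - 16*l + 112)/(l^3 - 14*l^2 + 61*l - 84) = (l + 4)/(l - 3)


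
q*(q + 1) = q^2 + q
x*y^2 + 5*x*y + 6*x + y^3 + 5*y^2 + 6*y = (x + y)*(y + 2)*(y + 3)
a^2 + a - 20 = (a - 4)*(a + 5)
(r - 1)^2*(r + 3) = r^3 + r^2 - 5*r + 3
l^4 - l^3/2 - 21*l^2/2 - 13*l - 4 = (l - 4)*(l + 1/2)*(l + 1)*(l + 2)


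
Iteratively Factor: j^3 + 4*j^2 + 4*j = (j)*(j^2 + 4*j + 4) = j*(j + 2)*(j + 2)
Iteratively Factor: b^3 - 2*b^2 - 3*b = (b - 3)*(b^2 + b) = (b - 3)*(b + 1)*(b)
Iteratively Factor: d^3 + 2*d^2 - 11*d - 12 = (d + 1)*(d^2 + d - 12) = (d - 3)*(d + 1)*(d + 4)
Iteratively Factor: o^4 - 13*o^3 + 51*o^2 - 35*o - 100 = (o + 1)*(o^3 - 14*o^2 + 65*o - 100) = (o - 5)*(o + 1)*(o^2 - 9*o + 20) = (o - 5)*(o - 4)*(o + 1)*(o - 5)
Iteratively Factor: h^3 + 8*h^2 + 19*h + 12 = (h + 4)*(h^2 + 4*h + 3) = (h + 3)*(h + 4)*(h + 1)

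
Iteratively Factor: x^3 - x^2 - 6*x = (x - 3)*(x^2 + 2*x) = (x - 3)*(x + 2)*(x)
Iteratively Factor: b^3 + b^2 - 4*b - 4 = (b + 2)*(b^2 - b - 2) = (b + 1)*(b + 2)*(b - 2)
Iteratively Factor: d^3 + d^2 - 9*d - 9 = (d + 1)*(d^2 - 9) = (d + 1)*(d + 3)*(d - 3)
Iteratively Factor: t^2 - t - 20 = (t - 5)*(t + 4)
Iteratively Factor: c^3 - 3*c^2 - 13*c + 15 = (c - 5)*(c^2 + 2*c - 3) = (c - 5)*(c - 1)*(c + 3)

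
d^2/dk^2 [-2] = 0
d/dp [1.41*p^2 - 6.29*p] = 2.82*p - 6.29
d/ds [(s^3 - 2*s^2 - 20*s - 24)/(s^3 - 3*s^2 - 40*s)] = (-s^4 - 40*s^3 + 92*s^2 - 144*s - 960)/(s^2*(s^4 - 6*s^3 - 71*s^2 + 240*s + 1600))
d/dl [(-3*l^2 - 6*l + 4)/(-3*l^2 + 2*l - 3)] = 2*(-12*l^2 + 21*l + 5)/(9*l^4 - 12*l^3 + 22*l^2 - 12*l + 9)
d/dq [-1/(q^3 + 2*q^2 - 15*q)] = (3*q^2 + 4*q - 15)/(q^2*(q^2 + 2*q - 15)^2)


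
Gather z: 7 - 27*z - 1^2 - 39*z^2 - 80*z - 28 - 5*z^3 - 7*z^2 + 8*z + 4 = -5*z^3 - 46*z^2 - 99*z - 18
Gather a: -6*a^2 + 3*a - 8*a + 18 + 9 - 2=-6*a^2 - 5*a + 25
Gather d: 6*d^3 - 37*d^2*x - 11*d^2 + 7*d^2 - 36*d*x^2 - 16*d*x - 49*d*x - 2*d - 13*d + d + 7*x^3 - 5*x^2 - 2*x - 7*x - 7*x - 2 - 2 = 6*d^3 + d^2*(-37*x - 4) + d*(-36*x^2 - 65*x - 14) + 7*x^3 - 5*x^2 - 16*x - 4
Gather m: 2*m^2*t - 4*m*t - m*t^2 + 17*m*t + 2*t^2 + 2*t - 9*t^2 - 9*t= 2*m^2*t + m*(-t^2 + 13*t) - 7*t^2 - 7*t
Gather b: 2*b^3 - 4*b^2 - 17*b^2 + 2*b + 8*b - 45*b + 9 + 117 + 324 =2*b^3 - 21*b^2 - 35*b + 450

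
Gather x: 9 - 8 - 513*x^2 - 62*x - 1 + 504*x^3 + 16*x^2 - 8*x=504*x^3 - 497*x^2 - 70*x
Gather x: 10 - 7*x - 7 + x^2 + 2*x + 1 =x^2 - 5*x + 4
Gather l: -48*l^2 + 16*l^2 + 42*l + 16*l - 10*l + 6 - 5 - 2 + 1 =-32*l^2 + 48*l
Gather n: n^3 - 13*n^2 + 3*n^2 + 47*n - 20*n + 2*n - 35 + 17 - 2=n^3 - 10*n^2 + 29*n - 20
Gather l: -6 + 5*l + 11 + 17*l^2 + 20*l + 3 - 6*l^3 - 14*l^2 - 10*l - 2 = -6*l^3 + 3*l^2 + 15*l + 6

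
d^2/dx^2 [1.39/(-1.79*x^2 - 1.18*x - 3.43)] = (8.907398*x^2 + 5.871916*x - 1.39*(3.58*x + 1.18)*(7.16*x + 2.36) + 17.068366)/(1.79*x^2 + 1.18*x + 3.43)^3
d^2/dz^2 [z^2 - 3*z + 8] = 2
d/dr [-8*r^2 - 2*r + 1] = -16*r - 2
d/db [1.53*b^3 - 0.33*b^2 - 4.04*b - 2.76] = 4.59*b^2 - 0.66*b - 4.04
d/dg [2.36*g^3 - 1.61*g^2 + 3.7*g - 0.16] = 7.08*g^2 - 3.22*g + 3.7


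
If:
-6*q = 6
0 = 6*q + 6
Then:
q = -1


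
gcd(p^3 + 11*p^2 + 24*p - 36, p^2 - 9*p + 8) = p - 1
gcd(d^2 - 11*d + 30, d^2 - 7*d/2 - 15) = d - 6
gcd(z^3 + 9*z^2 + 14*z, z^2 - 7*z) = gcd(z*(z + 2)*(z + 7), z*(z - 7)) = z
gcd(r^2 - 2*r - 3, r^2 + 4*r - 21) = r - 3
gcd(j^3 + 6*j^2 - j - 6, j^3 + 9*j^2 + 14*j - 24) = j^2 + 5*j - 6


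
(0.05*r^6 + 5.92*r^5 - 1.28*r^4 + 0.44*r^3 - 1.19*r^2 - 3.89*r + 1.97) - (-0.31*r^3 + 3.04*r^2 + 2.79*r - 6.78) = 0.05*r^6 + 5.92*r^5 - 1.28*r^4 + 0.75*r^3 - 4.23*r^2 - 6.68*r + 8.75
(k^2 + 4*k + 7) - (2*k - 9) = k^2 + 2*k + 16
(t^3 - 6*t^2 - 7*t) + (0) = t^3 - 6*t^2 - 7*t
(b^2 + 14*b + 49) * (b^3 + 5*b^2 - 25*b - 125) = b^5 + 19*b^4 + 94*b^3 - 230*b^2 - 2975*b - 6125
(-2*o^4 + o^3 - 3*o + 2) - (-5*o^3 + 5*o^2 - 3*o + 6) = -2*o^4 + 6*o^3 - 5*o^2 - 4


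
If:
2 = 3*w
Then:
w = 2/3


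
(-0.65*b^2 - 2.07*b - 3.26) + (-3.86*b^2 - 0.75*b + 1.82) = -4.51*b^2 - 2.82*b - 1.44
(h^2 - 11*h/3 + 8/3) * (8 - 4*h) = -4*h^3 + 68*h^2/3 - 40*h + 64/3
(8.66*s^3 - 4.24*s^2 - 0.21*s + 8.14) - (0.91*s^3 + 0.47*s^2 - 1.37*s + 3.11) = 7.75*s^3 - 4.71*s^2 + 1.16*s + 5.03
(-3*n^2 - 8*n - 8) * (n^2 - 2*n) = -3*n^4 - 2*n^3 + 8*n^2 + 16*n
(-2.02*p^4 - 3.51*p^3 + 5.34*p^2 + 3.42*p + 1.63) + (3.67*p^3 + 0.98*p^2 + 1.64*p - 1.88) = -2.02*p^4 + 0.16*p^3 + 6.32*p^2 + 5.06*p - 0.25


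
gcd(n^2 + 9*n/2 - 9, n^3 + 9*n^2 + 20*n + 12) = n + 6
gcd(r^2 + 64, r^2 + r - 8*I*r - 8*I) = r - 8*I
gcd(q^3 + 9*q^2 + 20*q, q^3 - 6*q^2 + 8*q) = q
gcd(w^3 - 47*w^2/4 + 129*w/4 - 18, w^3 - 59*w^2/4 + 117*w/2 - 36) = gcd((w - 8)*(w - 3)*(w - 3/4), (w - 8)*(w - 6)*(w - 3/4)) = w^2 - 35*w/4 + 6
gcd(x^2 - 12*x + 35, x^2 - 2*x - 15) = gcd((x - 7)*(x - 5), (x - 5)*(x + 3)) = x - 5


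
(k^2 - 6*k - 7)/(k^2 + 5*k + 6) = (k^2 - 6*k - 7)/(k^2 + 5*k + 6)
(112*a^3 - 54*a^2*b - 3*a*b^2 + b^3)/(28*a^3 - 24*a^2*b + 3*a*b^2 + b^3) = (8*a - b)/(2*a - b)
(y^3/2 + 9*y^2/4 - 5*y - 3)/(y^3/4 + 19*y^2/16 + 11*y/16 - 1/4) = 4*(2*y^3 + 9*y^2 - 20*y - 12)/(4*y^3 + 19*y^2 + 11*y - 4)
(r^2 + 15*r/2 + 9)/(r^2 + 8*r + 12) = (r + 3/2)/(r + 2)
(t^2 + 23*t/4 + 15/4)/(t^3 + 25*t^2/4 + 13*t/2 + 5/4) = (4*t + 3)/(4*t^2 + 5*t + 1)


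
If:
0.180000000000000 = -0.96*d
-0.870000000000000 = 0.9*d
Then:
No Solution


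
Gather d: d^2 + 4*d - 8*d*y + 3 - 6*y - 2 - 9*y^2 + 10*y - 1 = d^2 + d*(4 - 8*y) - 9*y^2 + 4*y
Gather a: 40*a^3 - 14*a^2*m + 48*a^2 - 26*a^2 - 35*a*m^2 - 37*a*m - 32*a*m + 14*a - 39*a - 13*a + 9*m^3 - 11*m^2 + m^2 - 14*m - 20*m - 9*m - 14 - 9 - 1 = 40*a^3 + a^2*(22 - 14*m) + a*(-35*m^2 - 69*m - 38) + 9*m^3 - 10*m^2 - 43*m - 24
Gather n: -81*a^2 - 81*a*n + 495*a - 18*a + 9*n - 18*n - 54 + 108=-81*a^2 + 477*a + n*(-81*a - 9) + 54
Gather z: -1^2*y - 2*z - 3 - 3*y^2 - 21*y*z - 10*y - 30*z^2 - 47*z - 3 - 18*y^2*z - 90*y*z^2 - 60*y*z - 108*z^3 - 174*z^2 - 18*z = -3*y^2 - 11*y - 108*z^3 + z^2*(-90*y - 204) + z*(-18*y^2 - 81*y - 67) - 6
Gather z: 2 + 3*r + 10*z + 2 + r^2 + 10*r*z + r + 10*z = r^2 + 4*r + z*(10*r + 20) + 4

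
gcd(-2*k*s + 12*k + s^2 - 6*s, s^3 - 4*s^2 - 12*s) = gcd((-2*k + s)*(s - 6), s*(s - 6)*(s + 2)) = s - 6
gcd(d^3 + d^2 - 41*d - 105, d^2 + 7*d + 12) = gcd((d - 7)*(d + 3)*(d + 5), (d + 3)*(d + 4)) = d + 3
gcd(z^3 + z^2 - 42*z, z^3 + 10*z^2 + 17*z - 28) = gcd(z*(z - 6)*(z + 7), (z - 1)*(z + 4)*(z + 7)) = z + 7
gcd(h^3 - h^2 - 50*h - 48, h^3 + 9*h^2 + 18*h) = h + 6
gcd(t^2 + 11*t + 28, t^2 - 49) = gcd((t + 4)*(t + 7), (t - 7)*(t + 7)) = t + 7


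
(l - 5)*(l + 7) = l^2 + 2*l - 35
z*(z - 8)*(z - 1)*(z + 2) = z^4 - 7*z^3 - 10*z^2 + 16*z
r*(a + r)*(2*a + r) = 2*a^2*r + 3*a*r^2 + r^3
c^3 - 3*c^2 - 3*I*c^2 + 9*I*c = c*(c - 3)*(c - 3*I)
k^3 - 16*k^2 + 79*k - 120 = (k - 8)*(k - 5)*(k - 3)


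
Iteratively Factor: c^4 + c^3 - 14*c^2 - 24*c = (c + 3)*(c^3 - 2*c^2 - 8*c) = c*(c + 3)*(c^2 - 2*c - 8) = c*(c + 2)*(c + 3)*(c - 4)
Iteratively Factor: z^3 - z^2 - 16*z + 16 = (z - 1)*(z^2 - 16) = (z - 1)*(z + 4)*(z - 4)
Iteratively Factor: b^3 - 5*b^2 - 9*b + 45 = (b - 5)*(b^2 - 9) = (b - 5)*(b - 3)*(b + 3)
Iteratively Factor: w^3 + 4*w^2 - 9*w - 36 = (w - 3)*(w^2 + 7*w + 12) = (w - 3)*(w + 4)*(w + 3)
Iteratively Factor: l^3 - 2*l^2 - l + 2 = (l - 1)*(l^2 - l - 2) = (l - 2)*(l - 1)*(l + 1)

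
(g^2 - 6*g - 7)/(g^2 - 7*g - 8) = (g - 7)/(g - 8)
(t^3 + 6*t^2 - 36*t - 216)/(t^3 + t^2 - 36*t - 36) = (t + 6)/(t + 1)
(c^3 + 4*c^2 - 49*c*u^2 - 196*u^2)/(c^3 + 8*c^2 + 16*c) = (c^2 - 49*u^2)/(c*(c + 4))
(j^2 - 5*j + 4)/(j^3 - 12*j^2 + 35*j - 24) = (j - 4)/(j^2 - 11*j + 24)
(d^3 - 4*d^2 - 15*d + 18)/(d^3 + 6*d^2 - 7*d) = (d^2 - 3*d - 18)/(d*(d + 7))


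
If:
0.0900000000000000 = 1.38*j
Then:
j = 0.07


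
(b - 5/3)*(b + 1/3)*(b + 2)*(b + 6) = b^4 + 20*b^3/3 + 7*b^2/9 - 184*b/9 - 20/3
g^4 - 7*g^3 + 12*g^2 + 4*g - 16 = (g - 4)*(g - 2)^2*(g + 1)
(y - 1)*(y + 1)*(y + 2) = y^3 + 2*y^2 - y - 2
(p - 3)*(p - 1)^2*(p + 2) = p^4 - 3*p^3 - 3*p^2 + 11*p - 6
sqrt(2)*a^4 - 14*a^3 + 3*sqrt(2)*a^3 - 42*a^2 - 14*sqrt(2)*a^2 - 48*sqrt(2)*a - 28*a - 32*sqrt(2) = (a + 2)*(a - 8*sqrt(2))*(a + sqrt(2))*(sqrt(2)*a + sqrt(2))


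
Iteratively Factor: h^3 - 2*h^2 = (h)*(h^2 - 2*h) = h*(h - 2)*(h)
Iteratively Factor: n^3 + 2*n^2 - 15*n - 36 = (n + 3)*(n^2 - n - 12) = (n - 4)*(n + 3)*(n + 3)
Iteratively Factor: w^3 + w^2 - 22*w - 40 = (w - 5)*(w^2 + 6*w + 8) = (w - 5)*(w + 4)*(w + 2)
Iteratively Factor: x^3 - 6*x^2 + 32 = (x - 4)*(x^2 - 2*x - 8) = (x - 4)^2*(x + 2)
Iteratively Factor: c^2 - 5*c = (c - 5)*(c)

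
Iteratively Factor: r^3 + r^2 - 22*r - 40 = (r + 4)*(r^2 - 3*r - 10) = (r + 2)*(r + 4)*(r - 5)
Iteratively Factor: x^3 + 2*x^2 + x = (x + 1)*(x^2 + x) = (x + 1)^2*(x)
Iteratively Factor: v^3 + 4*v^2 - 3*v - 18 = (v - 2)*(v^2 + 6*v + 9) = (v - 2)*(v + 3)*(v + 3)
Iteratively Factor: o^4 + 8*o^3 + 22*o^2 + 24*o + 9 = (o + 3)*(o^3 + 5*o^2 + 7*o + 3) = (o + 1)*(o + 3)*(o^2 + 4*o + 3) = (o + 1)^2*(o + 3)*(o + 3)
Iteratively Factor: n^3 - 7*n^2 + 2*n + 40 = (n - 4)*(n^2 - 3*n - 10) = (n - 4)*(n + 2)*(n - 5)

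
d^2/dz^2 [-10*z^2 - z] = -20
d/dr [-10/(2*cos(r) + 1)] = -20*sin(r)/(2*cos(r) + 1)^2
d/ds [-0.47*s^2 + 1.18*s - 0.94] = 1.18 - 0.94*s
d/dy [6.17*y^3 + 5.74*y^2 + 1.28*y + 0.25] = 18.51*y^2 + 11.48*y + 1.28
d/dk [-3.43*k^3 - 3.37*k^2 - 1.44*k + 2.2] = -10.29*k^2 - 6.74*k - 1.44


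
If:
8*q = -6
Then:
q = -3/4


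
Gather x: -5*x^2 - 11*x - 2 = -5*x^2 - 11*x - 2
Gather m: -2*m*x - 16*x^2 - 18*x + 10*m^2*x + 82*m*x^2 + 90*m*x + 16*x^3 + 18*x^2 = 10*m^2*x + m*(82*x^2 + 88*x) + 16*x^3 + 2*x^2 - 18*x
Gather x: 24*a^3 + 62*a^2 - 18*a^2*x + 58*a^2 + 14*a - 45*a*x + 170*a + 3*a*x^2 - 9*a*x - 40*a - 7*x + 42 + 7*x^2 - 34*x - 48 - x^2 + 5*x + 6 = 24*a^3 + 120*a^2 + 144*a + x^2*(3*a + 6) + x*(-18*a^2 - 54*a - 36)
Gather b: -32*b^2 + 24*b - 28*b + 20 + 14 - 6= -32*b^2 - 4*b + 28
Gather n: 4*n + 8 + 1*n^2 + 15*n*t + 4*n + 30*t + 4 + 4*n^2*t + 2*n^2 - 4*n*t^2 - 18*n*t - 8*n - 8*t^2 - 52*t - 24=n^2*(4*t + 3) + n*(-4*t^2 - 3*t) - 8*t^2 - 22*t - 12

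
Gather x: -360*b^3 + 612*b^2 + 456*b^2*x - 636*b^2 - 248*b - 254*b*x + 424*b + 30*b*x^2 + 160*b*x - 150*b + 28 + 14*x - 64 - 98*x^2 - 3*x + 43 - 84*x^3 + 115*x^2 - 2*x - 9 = -360*b^3 - 24*b^2 + 26*b - 84*x^3 + x^2*(30*b + 17) + x*(456*b^2 - 94*b + 9) - 2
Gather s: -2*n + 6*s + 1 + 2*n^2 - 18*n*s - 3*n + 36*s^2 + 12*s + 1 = 2*n^2 - 5*n + 36*s^2 + s*(18 - 18*n) + 2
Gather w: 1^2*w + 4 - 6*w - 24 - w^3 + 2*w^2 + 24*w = -w^3 + 2*w^2 + 19*w - 20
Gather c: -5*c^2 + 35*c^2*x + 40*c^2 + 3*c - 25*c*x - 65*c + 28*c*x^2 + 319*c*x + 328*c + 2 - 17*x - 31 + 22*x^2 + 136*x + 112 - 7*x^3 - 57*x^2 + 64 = c^2*(35*x + 35) + c*(28*x^2 + 294*x + 266) - 7*x^3 - 35*x^2 + 119*x + 147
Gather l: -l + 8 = 8 - l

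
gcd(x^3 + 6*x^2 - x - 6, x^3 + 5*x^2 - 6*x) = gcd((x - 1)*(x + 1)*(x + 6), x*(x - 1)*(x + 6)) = x^2 + 5*x - 6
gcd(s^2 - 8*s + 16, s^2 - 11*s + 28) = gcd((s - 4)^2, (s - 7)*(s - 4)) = s - 4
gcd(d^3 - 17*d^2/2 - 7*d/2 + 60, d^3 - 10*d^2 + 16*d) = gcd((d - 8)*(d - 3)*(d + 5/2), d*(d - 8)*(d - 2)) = d - 8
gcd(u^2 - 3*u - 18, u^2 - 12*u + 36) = u - 6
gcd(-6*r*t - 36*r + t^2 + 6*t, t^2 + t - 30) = t + 6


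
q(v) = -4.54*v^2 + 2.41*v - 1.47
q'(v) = 2.41 - 9.08*v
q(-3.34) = -60.17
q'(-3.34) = 32.74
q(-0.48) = -3.67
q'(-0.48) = 6.77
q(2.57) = -25.26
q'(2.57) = -20.93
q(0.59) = -1.63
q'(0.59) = -2.95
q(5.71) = -135.73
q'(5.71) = -49.44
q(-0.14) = -1.90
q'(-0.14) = 3.68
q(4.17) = -70.37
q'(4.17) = -35.45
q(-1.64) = -17.63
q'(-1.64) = 17.30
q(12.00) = -626.31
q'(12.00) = -106.55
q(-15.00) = -1059.12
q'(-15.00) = 138.61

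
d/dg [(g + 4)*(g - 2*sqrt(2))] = 2*g - 2*sqrt(2) + 4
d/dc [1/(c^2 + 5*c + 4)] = (-2*c - 5)/(c^2 + 5*c + 4)^2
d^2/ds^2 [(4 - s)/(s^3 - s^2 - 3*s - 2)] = 2*((s - 4)*(-3*s^2 + 2*s + 3)^2 + (3*s^2 - 2*s + (s - 4)*(3*s - 1) - 3)*(-s^3 + s^2 + 3*s + 2))/(-s^3 + s^2 + 3*s + 2)^3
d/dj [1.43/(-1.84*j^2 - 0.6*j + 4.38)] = (5.2624*j + 0.858)/(1.84*j^2 + 0.6*j - 4.38)^2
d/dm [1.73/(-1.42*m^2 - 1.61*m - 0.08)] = (4.9132*m + 2.7853)/(1.42*m^2 + 1.61*m + 0.08)^2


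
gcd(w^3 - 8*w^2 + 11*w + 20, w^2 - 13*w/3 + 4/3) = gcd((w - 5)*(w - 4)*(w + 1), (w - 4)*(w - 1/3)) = w - 4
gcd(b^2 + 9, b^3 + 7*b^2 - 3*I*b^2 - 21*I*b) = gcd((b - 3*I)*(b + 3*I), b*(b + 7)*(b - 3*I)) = b - 3*I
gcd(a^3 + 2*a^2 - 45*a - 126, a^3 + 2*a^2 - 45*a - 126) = a^3 + 2*a^2 - 45*a - 126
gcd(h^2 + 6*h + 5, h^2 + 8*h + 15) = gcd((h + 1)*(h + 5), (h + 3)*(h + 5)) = h + 5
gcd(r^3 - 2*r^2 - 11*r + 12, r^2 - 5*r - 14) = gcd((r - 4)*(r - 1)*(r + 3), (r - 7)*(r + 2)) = 1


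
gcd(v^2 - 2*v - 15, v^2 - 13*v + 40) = v - 5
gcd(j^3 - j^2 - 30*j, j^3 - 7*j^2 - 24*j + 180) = j^2 - j - 30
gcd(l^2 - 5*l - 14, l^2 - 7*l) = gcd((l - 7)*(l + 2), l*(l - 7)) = l - 7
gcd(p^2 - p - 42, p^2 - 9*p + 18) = 1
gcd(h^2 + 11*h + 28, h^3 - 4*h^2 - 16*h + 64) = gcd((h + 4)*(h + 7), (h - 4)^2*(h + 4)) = h + 4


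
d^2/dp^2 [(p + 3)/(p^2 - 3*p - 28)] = 2*(-3*p*(-p^2 + 3*p + 28) - (p + 3)*(2*p - 3)^2)/(-p^2 + 3*p + 28)^3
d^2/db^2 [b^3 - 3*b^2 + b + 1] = 6*b - 6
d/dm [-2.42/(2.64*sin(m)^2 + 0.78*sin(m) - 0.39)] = (12.7776*sin(m) + 1.8876)*cos(m)/(2.64*sin(m)^2 + 0.78*sin(m) - 0.39)^2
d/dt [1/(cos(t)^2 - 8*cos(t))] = 2*(cos(t) - 4)*sin(t)/((cos(t) - 8)^2*cos(t)^2)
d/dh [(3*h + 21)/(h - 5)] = -36/(h - 5)^2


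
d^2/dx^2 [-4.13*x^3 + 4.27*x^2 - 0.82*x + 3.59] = 8.54 - 24.78*x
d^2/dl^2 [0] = 0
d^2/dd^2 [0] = 0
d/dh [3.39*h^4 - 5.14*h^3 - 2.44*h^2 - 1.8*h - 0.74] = 13.56*h^3 - 15.42*h^2 - 4.88*h - 1.8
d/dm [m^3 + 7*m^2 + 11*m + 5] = 3*m^2 + 14*m + 11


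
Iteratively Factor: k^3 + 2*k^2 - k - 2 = (k - 1)*(k^2 + 3*k + 2) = (k - 1)*(k + 1)*(k + 2)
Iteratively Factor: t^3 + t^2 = (t + 1)*(t^2) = t*(t + 1)*(t)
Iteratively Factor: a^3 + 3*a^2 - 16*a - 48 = (a + 4)*(a^2 - a - 12) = (a - 4)*(a + 4)*(a + 3)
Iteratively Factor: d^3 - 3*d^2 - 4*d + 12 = (d - 3)*(d^2 - 4) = (d - 3)*(d + 2)*(d - 2)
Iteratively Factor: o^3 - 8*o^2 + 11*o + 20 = (o - 4)*(o^2 - 4*o - 5) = (o - 5)*(o - 4)*(o + 1)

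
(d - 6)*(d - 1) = d^2 - 7*d + 6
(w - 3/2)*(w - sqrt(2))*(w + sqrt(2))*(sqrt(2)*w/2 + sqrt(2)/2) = sqrt(2)*w^4/2 - sqrt(2)*w^3/4 - 7*sqrt(2)*w^2/4 + sqrt(2)*w/2 + 3*sqrt(2)/2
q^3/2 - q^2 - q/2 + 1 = (q/2 + 1/2)*(q - 2)*(q - 1)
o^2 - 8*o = o*(o - 8)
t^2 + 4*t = t*(t + 4)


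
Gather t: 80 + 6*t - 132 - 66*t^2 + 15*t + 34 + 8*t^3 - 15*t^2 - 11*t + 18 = 8*t^3 - 81*t^2 + 10*t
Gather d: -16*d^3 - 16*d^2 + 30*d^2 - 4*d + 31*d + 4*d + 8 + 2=-16*d^3 + 14*d^2 + 31*d + 10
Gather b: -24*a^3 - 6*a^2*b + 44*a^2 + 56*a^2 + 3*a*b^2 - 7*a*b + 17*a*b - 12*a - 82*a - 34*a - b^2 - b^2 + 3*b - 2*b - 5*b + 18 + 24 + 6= -24*a^3 + 100*a^2 - 128*a + b^2*(3*a - 2) + b*(-6*a^2 + 10*a - 4) + 48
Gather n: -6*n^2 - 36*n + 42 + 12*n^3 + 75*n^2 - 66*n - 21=12*n^3 + 69*n^2 - 102*n + 21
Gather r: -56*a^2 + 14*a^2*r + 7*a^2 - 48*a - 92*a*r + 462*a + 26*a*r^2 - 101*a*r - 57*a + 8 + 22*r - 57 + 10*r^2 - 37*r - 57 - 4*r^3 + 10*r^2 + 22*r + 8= -49*a^2 + 357*a - 4*r^3 + r^2*(26*a + 20) + r*(14*a^2 - 193*a + 7) - 98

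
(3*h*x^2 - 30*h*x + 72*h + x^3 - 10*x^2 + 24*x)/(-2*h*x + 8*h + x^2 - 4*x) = (3*h*x - 18*h + x^2 - 6*x)/(-2*h + x)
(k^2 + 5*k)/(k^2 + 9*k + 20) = k/(k + 4)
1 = 1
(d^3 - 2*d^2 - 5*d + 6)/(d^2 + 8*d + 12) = (d^2 - 4*d + 3)/(d + 6)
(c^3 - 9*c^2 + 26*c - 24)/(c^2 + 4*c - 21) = (c^2 - 6*c + 8)/(c + 7)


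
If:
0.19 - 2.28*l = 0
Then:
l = 0.08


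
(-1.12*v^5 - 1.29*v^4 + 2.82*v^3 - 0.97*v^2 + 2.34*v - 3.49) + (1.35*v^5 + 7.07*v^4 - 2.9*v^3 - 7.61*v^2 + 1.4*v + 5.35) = 0.23*v^5 + 5.78*v^4 - 0.0800000000000001*v^3 - 8.58*v^2 + 3.74*v + 1.86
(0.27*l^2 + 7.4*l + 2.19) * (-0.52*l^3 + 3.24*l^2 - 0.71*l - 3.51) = -0.1404*l^5 - 2.9732*l^4 + 22.6455*l^3 + 0.8939*l^2 - 27.5289*l - 7.6869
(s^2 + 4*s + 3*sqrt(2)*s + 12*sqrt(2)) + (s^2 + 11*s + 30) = 2*s^2 + 3*sqrt(2)*s + 15*s + 12*sqrt(2) + 30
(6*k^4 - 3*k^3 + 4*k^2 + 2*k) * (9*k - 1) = 54*k^5 - 33*k^4 + 39*k^3 + 14*k^2 - 2*k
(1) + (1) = 2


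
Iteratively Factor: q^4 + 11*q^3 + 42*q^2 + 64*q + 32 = (q + 1)*(q^3 + 10*q^2 + 32*q + 32) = (q + 1)*(q + 4)*(q^2 + 6*q + 8) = (q + 1)*(q + 2)*(q + 4)*(q + 4)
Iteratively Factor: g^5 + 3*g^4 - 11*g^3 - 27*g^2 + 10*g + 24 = (g + 2)*(g^4 + g^3 - 13*g^2 - g + 12) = (g - 3)*(g + 2)*(g^3 + 4*g^2 - g - 4) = (g - 3)*(g + 2)*(g + 4)*(g^2 - 1) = (g - 3)*(g + 1)*(g + 2)*(g + 4)*(g - 1)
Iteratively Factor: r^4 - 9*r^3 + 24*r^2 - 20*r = (r - 2)*(r^3 - 7*r^2 + 10*r) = (r - 5)*(r - 2)*(r^2 - 2*r) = r*(r - 5)*(r - 2)*(r - 2)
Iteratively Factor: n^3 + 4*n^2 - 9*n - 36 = (n + 4)*(n^2 - 9) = (n - 3)*(n + 4)*(n + 3)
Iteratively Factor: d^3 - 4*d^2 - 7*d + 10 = (d - 5)*(d^2 + d - 2) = (d - 5)*(d + 2)*(d - 1)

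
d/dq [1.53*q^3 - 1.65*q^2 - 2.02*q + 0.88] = 4.59*q^2 - 3.3*q - 2.02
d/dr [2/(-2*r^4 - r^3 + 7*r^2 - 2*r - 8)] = 2*(8*r^3 + 3*r^2 - 14*r + 2)/(2*r^4 + r^3 - 7*r^2 + 2*r + 8)^2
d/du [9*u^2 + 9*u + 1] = 18*u + 9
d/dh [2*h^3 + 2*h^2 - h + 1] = 6*h^2 + 4*h - 1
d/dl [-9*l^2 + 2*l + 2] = 2 - 18*l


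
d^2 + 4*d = d*(d + 4)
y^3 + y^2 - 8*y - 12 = (y - 3)*(y + 2)^2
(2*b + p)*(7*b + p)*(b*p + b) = 14*b^3*p + 14*b^3 + 9*b^2*p^2 + 9*b^2*p + b*p^3 + b*p^2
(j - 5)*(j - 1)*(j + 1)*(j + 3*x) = j^4 + 3*j^3*x - 5*j^3 - 15*j^2*x - j^2 - 3*j*x + 5*j + 15*x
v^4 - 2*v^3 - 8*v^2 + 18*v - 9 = (v - 3)*(v - 1)^2*(v + 3)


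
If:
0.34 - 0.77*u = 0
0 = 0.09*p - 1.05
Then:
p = 11.67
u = 0.44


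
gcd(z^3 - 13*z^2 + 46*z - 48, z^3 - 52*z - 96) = z - 8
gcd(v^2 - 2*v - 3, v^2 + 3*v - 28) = 1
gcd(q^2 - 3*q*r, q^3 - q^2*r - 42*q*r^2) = q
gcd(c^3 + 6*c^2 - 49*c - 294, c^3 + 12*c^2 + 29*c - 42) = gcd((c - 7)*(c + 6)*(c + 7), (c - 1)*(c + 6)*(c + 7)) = c^2 + 13*c + 42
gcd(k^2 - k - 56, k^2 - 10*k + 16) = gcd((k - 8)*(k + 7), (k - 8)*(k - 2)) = k - 8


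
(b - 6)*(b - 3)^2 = b^3 - 12*b^2 + 45*b - 54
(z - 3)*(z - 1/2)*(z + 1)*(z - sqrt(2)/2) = z^4 - 5*z^3/2 - sqrt(2)*z^3/2 - 2*z^2 + 5*sqrt(2)*z^2/4 + sqrt(2)*z + 3*z/2 - 3*sqrt(2)/4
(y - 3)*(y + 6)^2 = y^3 + 9*y^2 - 108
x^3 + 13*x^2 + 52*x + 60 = (x + 2)*(x + 5)*(x + 6)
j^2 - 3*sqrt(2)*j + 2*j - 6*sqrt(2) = (j + 2)*(j - 3*sqrt(2))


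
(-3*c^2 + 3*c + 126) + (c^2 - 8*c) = -2*c^2 - 5*c + 126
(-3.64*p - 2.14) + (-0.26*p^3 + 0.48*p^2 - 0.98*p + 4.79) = -0.26*p^3 + 0.48*p^2 - 4.62*p + 2.65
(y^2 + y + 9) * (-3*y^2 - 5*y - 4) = -3*y^4 - 8*y^3 - 36*y^2 - 49*y - 36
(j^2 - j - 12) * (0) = 0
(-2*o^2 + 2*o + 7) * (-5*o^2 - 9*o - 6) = 10*o^4 + 8*o^3 - 41*o^2 - 75*o - 42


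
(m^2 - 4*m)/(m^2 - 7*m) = (m - 4)/(m - 7)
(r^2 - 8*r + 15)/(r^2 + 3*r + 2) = (r^2 - 8*r + 15)/(r^2 + 3*r + 2)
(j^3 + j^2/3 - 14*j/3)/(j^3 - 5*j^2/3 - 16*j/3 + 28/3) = j/(j - 2)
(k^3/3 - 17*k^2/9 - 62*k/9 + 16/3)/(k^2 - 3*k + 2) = (3*k^3 - 17*k^2 - 62*k + 48)/(9*(k^2 - 3*k + 2))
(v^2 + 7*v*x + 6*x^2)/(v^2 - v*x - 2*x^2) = (-v - 6*x)/(-v + 2*x)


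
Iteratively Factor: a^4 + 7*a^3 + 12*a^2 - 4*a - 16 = (a + 2)*(a^3 + 5*a^2 + 2*a - 8) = (a + 2)^2*(a^2 + 3*a - 4) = (a + 2)^2*(a + 4)*(a - 1)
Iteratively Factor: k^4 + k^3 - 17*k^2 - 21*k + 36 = (k + 3)*(k^3 - 2*k^2 - 11*k + 12) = (k - 4)*(k + 3)*(k^2 + 2*k - 3) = (k - 4)*(k + 3)^2*(k - 1)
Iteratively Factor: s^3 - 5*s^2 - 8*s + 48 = (s - 4)*(s^2 - s - 12) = (s - 4)^2*(s + 3)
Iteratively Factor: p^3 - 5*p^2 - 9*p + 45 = (p - 3)*(p^2 - 2*p - 15) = (p - 5)*(p - 3)*(p + 3)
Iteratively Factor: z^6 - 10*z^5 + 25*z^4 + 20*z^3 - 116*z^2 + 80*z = (z - 2)*(z^5 - 8*z^4 + 9*z^3 + 38*z^2 - 40*z) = (z - 2)*(z + 2)*(z^4 - 10*z^3 + 29*z^2 - 20*z) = z*(z - 2)*(z + 2)*(z^3 - 10*z^2 + 29*z - 20) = z*(z - 2)*(z - 1)*(z + 2)*(z^2 - 9*z + 20) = z*(z - 4)*(z - 2)*(z - 1)*(z + 2)*(z - 5)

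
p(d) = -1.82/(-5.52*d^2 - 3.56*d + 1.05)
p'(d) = -1.82*(11.04*d + 3.56)/(-5.52*d^2 - 3.56*d + 1.05)^2 = (-20.0928*d - 6.4792)/(5.52*d^2 + 3.56*d - 1.05)^2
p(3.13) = 0.03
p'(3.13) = -0.02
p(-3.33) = 0.04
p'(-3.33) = 0.03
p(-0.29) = -1.12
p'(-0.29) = -0.25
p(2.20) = 0.05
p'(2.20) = -0.05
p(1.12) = 0.18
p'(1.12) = -0.30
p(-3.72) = 0.03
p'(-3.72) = 0.02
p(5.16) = 0.01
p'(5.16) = -0.00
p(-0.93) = 4.40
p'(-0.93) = 71.41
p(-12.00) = 0.00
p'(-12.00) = 0.00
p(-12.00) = 0.00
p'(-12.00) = 0.00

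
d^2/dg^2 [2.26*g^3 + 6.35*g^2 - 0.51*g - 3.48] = 13.56*g + 12.7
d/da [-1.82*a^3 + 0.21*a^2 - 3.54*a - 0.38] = -5.46*a^2 + 0.42*a - 3.54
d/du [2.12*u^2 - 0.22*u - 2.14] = 4.24*u - 0.22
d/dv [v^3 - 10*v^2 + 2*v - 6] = 3*v^2 - 20*v + 2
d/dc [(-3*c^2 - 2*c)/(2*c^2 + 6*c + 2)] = (-7*c^2 - 6*c - 2)/(2*(c^4 + 6*c^3 + 11*c^2 + 6*c + 1))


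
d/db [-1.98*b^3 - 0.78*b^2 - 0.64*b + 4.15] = -5.94*b^2 - 1.56*b - 0.64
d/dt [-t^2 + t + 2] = 1 - 2*t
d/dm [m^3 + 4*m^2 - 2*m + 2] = 3*m^2 + 8*m - 2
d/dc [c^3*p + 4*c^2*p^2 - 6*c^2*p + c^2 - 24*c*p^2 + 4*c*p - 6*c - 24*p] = 3*c^2*p + 8*c*p^2 - 12*c*p + 2*c - 24*p^2 + 4*p - 6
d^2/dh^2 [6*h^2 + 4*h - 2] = 12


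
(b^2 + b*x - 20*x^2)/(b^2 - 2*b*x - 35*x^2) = (-b + 4*x)/(-b + 7*x)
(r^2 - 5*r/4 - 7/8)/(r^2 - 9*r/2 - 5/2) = (r - 7/4)/(r - 5)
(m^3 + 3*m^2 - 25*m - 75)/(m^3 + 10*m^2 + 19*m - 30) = (m^2 - 2*m - 15)/(m^2 + 5*m - 6)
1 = 1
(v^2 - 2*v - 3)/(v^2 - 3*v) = (v + 1)/v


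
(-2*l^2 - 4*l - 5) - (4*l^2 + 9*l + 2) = -6*l^2 - 13*l - 7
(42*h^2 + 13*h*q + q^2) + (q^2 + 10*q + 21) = 42*h^2 + 13*h*q + 2*q^2 + 10*q + 21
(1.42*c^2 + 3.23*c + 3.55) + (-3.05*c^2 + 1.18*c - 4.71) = -1.63*c^2 + 4.41*c - 1.16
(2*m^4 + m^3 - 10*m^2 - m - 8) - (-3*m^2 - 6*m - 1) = 2*m^4 + m^3 - 7*m^2 + 5*m - 7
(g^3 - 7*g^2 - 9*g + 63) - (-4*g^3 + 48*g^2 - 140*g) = 5*g^3 - 55*g^2 + 131*g + 63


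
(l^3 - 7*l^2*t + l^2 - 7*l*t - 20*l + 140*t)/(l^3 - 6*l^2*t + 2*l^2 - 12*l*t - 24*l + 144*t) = (-l^2 + 7*l*t - 5*l + 35*t)/(-l^2 + 6*l*t - 6*l + 36*t)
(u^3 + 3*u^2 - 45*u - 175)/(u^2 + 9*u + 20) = (u^2 - 2*u - 35)/(u + 4)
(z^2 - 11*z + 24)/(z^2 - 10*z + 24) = (z^2 - 11*z + 24)/(z^2 - 10*z + 24)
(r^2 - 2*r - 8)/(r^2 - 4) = (r - 4)/(r - 2)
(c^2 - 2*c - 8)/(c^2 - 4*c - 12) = (c - 4)/(c - 6)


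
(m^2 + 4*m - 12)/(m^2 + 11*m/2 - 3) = 2*(m - 2)/(2*m - 1)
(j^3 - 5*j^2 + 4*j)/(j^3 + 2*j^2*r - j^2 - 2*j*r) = (j - 4)/(j + 2*r)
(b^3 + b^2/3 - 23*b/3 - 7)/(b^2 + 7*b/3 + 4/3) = (3*b^2 - 2*b - 21)/(3*b + 4)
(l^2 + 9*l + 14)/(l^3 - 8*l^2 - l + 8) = (l^2 + 9*l + 14)/(l^3 - 8*l^2 - l + 8)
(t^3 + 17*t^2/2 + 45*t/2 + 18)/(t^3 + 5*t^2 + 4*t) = (2*t^2 + 9*t + 9)/(2*t*(t + 1))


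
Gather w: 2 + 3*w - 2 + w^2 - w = w^2 + 2*w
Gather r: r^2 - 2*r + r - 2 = r^2 - r - 2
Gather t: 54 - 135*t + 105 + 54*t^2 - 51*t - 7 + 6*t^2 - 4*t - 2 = 60*t^2 - 190*t + 150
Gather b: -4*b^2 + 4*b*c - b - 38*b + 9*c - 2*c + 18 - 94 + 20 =-4*b^2 + b*(4*c - 39) + 7*c - 56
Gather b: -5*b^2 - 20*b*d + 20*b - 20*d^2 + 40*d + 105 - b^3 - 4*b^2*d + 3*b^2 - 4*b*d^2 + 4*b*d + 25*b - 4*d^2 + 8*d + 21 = -b^3 + b^2*(-4*d - 2) + b*(-4*d^2 - 16*d + 45) - 24*d^2 + 48*d + 126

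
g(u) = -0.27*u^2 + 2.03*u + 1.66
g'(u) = 2.03 - 0.54*u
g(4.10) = 5.44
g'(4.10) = -0.18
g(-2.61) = -5.48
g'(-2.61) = 3.44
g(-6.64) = -23.72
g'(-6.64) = 5.62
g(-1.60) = -2.28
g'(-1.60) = 2.89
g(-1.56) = -2.16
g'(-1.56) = 2.87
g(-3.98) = -10.70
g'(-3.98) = 4.18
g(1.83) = 4.47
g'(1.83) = 1.04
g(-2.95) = -6.68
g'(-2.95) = 3.62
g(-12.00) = -61.58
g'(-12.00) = 8.51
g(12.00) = -12.86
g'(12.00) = -4.45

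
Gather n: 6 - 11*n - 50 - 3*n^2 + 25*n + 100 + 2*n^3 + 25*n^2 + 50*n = 2*n^3 + 22*n^2 + 64*n + 56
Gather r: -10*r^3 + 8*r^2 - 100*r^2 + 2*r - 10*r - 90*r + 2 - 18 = -10*r^3 - 92*r^2 - 98*r - 16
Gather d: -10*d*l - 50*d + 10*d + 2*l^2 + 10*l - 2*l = d*(-10*l - 40) + 2*l^2 + 8*l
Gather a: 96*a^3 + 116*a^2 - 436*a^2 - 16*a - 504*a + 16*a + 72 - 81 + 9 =96*a^3 - 320*a^2 - 504*a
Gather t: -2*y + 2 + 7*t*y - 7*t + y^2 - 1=t*(7*y - 7) + y^2 - 2*y + 1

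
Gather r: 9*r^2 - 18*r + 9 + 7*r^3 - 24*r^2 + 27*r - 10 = 7*r^3 - 15*r^2 + 9*r - 1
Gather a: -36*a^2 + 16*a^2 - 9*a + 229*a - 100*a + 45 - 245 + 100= -20*a^2 + 120*a - 100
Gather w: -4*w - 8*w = -12*w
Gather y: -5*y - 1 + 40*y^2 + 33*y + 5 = 40*y^2 + 28*y + 4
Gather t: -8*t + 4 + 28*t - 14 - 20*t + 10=0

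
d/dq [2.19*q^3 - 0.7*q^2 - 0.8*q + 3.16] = 6.57*q^2 - 1.4*q - 0.8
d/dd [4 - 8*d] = -8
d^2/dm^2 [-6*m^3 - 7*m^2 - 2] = -36*m - 14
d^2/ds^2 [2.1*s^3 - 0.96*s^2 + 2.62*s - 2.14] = 12.6*s - 1.92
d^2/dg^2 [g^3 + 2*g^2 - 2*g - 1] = 6*g + 4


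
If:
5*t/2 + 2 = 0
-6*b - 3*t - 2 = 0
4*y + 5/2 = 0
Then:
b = 1/15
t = -4/5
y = -5/8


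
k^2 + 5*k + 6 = (k + 2)*(k + 3)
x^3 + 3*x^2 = x^2*(x + 3)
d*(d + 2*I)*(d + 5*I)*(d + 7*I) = d^4 + 14*I*d^3 - 59*d^2 - 70*I*d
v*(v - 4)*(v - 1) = v^3 - 5*v^2 + 4*v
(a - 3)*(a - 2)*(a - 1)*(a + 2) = a^4 - 4*a^3 - a^2 + 16*a - 12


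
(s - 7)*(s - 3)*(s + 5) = s^3 - 5*s^2 - 29*s + 105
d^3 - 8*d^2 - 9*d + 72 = (d - 8)*(d - 3)*(d + 3)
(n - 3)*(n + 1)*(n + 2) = n^3 - 7*n - 6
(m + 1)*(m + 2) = m^2 + 3*m + 2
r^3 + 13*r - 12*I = (r - 3*I)*(r - I)*(r + 4*I)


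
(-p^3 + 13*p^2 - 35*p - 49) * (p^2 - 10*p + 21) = -p^5 + 23*p^4 - 186*p^3 + 574*p^2 - 245*p - 1029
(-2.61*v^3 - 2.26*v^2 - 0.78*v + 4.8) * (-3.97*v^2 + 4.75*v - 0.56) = 10.3617*v^5 - 3.4253*v^4 - 6.1768*v^3 - 21.4954*v^2 + 23.2368*v - 2.688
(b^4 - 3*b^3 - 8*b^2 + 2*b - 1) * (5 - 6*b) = -6*b^5 + 23*b^4 + 33*b^3 - 52*b^2 + 16*b - 5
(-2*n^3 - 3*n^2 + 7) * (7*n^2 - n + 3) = -14*n^5 - 19*n^4 - 3*n^3 + 40*n^2 - 7*n + 21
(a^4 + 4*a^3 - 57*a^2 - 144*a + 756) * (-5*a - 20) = -5*a^5 - 40*a^4 + 205*a^3 + 1860*a^2 - 900*a - 15120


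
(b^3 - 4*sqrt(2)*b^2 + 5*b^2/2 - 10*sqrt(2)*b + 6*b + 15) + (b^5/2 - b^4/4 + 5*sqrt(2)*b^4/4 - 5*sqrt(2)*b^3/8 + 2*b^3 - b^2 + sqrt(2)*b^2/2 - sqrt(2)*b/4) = b^5/2 - b^4/4 + 5*sqrt(2)*b^4/4 - 5*sqrt(2)*b^3/8 + 3*b^3 - 7*sqrt(2)*b^2/2 + 3*b^2/2 - 41*sqrt(2)*b/4 + 6*b + 15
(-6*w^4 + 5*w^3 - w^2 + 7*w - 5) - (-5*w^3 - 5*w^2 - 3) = -6*w^4 + 10*w^3 + 4*w^2 + 7*w - 2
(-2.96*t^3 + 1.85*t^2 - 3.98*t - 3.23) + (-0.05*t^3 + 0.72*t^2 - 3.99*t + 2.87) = -3.01*t^3 + 2.57*t^2 - 7.97*t - 0.36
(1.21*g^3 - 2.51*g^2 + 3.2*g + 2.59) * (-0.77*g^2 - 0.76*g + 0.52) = -0.9317*g^5 + 1.0131*g^4 + 0.0727999999999995*g^3 - 5.7315*g^2 - 0.3044*g + 1.3468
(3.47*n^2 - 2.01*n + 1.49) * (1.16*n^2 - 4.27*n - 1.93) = 4.0252*n^4 - 17.1485*n^3 + 3.614*n^2 - 2.483*n - 2.8757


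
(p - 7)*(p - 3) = p^2 - 10*p + 21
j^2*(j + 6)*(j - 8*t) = j^4 - 8*j^3*t + 6*j^3 - 48*j^2*t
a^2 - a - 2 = (a - 2)*(a + 1)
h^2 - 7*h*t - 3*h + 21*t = (h - 3)*(h - 7*t)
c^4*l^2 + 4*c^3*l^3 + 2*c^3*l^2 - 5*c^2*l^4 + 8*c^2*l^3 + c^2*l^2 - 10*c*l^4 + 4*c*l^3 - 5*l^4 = (c - l)*(c + 5*l)*(c*l + l)^2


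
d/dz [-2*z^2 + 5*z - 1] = 5 - 4*z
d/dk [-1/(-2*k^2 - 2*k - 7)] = 2*(-2*k - 1)/(2*k^2 + 2*k + 7)^2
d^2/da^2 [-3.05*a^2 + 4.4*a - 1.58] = -6.10000000000000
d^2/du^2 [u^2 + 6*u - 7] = 2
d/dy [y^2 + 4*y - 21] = 2*y + 4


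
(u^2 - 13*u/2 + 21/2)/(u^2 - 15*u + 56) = (2*u^2 - 13*u + 21)/(2*(u^2 - 15*u + 56))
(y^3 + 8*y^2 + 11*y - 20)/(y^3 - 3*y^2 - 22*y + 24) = (y + 5)/(y - 6)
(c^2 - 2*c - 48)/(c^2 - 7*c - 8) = (c + 6)/(c + 1)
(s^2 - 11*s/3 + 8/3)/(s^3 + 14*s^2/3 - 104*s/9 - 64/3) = 3*(s - 1)/(3*s^2 + 22*s + 24)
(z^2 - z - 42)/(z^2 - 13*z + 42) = (z + 6)/(z - 6)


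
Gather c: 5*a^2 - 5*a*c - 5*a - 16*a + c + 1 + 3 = 5*a^2 - 21*a + c*(1 - 5*a) + 4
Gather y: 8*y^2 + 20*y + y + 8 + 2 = 8*y^2 + 21*y + 10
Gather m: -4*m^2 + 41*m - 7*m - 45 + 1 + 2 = -4*m^2 + 34*m - 42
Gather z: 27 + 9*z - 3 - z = 8*z + 24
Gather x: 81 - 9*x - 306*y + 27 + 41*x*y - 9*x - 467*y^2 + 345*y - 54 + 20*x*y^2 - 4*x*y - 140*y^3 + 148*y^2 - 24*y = x*(20*y^2 + 37*y - 18) - 140*y^3 - 319*y^2 + 15*y + 54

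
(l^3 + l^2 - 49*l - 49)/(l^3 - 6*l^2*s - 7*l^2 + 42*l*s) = (-l^2 - 8*l - 7)/(l*(-l + 6*s))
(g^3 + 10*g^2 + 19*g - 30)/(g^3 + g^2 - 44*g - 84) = (g^2 + 4*g - 5)/(g^2 - 5*g - 14)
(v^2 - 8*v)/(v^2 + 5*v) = (v - 8)/(v + 5)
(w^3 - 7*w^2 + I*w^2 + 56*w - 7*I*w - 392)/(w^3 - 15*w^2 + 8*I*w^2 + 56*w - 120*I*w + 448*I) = (w - 7*I)/(w - 8)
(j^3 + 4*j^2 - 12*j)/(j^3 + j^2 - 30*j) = (j - 2)/(j - 5)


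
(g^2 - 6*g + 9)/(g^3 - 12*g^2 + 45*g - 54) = 1/(g - 6)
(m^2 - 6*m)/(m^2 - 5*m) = (m - 6)/(m - 5)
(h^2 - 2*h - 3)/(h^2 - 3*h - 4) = (h - 3)/(h - 4)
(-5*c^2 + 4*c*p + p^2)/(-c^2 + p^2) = (5*c + p)/(c + p)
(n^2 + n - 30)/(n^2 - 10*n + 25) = (n + 6)/(n - 5)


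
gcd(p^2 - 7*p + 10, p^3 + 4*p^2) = 1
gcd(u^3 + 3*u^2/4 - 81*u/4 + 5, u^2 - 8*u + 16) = u - 4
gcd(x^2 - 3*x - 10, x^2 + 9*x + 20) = 1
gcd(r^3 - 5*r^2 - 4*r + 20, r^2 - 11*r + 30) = r - 5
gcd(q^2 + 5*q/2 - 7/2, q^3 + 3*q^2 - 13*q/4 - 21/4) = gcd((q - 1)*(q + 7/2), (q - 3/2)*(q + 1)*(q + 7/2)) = q + 7/2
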